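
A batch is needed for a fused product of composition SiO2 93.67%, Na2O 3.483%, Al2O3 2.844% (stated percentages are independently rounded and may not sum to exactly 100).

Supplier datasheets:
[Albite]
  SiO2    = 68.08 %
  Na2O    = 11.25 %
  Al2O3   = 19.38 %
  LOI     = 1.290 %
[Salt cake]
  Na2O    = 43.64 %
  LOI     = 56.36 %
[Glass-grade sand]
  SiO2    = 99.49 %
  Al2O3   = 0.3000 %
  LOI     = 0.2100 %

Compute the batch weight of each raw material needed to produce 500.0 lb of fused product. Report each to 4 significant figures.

Batch per 500.0 lb fused product:
  Albite: 66.79 lb
  Salt cake: 22.69 lb
  Glass-grade sand: 425.0 lb
Total batch = 514.5 lb; LOI loss = 14.54 lb; yield = 97.17%

All arithmetic carries full float precision through the solve. Values along the way appear rounded to four significant digits across the worked steps. Each reported number undergoes a single rounding — the derived quantities (ignition loss, three oxide percentages, net glass mass, totals, the yield) are rebuilt in full precision using the weight values at 500.0 lb of glass as written in problem or answer.
Target masses of each oxide per 500.0 lb fused product:
  SiO2: 93.67% × 500.0 = 468.4 lb
  Na2O: 3.483% × 500.0 = 17.42 lb
  Al2O3: 2.844% × 500.0 = 14.22 lb
Mass-balance tally per oxide per the reported batch figures, at the basis given (sum by sum, the targets are met net of answer rounding effects):
  SiO2: 66.79·0.6808 + 425.0·0.9949 = 468.3 lb (target 468.4 lb)
  Na2O: 66.79·0.1125 + 22.69·0.4364 = 17.42 lb (target 17.42 lb)
  Al2O3: 66.79·0.1938 + 425.0·0.003000 = 14.22 lb (target 14.22 lb)
Glass-mass sanity pass: total charge less LOI = 499.9 lb (summing oxide targets gives 500.0 lb; against the stated basis, 500.0 lb — a pure rounding effect).
Summing the batch: Σ batch = 514.5 lb; LOI loss = Σ batch·LOI = 14.54 lb; yield = glass ÷ total batch = 97.17%.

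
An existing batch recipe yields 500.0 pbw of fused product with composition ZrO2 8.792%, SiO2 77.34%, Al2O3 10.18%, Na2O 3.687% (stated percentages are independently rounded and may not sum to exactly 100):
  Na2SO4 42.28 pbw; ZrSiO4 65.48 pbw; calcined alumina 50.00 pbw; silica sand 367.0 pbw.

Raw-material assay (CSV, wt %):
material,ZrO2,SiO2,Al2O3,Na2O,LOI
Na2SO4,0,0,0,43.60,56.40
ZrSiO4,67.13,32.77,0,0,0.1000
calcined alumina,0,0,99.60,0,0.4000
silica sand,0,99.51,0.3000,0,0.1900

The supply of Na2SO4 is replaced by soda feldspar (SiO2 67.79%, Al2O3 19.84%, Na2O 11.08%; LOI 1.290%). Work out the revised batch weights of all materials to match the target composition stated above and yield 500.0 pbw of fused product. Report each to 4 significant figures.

The whole derivation holds full float precision at each step. Values along the way are displayed, rounded to four significant figures, across the worked steps; every reported value is rounded only once; the derived quantities, which include totals, the yield, LOI, net glass mass, the four compositions, are carried in full precision, exactly as shown in question or answer, starting from the weights at 500.0 pbw of glass.
Target oxide masses per 500.0 pbw fused product:
  ZrO2: 8.792% × 500.0 = 43.96 pbw
  SiO2: 77.34% × 500.0 = 386.7 pbw
  Al2O3: 10.18% × 500.0 = 50.90 pbw
  Na2O: 3.687% × 500.0 = 18.43 pbw
Mass-balance tally per oxide working from each reported weight, against the basis in use (each sum matches its target mass given rounding of the digits):
  ZrO2: 65.48·0.6713 = 43.96 pbw (target 43.96 pbw)
  SiO2: 166.4·0.6779 + 65.48·0.3277 + 253.7·0.9951 = 386.7 pbw (target 386.7 pbw)
  Al2O3: 166.4·0.1984 + 17.20·0.9960 + 253.7·0.003000 = 50.91 pbw (target 50.90 pbw)
  Na2O: 166.4·0.1108 = 18.44 pbw (target 18.43 pbw)
Auditing the glass mass value: net batch after ignition = 500.0 pbw (the targets, summed, come to 500.0 pbw; stated basis 500.0 pbw — any gap is answer rounding).
Adding the batch up: Σ batch = 502.8 pbw; loss to ignition Σ batch·LOI = 2.763 pbw; as yield: glass ÷ batch → 99.45%.

Revised batch per 500.0 pbw fused product:
  soda feldspar: 166.4 pbw
  ZrSiO4: 65.48 pbw
  calcined alumina: 17.20 pbw
  silica sand: 253.7 pbw
Total batch = 502.8 pbw; LOI loss = 2.763 pbw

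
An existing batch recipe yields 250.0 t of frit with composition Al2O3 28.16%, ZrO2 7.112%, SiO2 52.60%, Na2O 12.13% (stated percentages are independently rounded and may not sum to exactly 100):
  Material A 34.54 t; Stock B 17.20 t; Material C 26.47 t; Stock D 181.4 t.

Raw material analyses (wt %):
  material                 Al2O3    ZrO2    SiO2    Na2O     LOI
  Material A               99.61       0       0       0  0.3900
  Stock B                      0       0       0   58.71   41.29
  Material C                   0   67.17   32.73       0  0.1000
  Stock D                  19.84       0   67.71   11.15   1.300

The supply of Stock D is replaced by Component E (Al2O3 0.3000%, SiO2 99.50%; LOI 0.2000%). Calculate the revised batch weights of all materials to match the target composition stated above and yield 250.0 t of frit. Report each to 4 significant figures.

Working values are shown (rounded to four significant digits) within the worked lines. Each numeric step carries full precision in all steps; exactly one rounding lands on each reported result — the derived quantities (the totals, ignition loss, four oxide percentages, net glass mass, the yield) are recomputed at full precision using the weight values per 250.0 t of glass as given in question or answer.
Per-oxide target masses for 250.0 t frit:
  Al2O3: 28.16% × 250.0 = 70.40 t
  ZrO2: 7.112% × 250.0 = 17.78 t
  SiO2: 52.60% × 250.0 = 131.5 t
  Na2O: 12.13% × 250.0 = 30.32 t
Verifying the oxide balance working from each reported weight, against the basis in use (each sum matches its target mass within answer rounding):
  Al2O3: 70.30·0.9961 + 123.5·0.003000 = 70.40 t (target 70.40 t)
  ZrO2: 26.47·0.6717 = 17.78 t (target 17.78 t)
  SiO2: 26.47·0.3273 + 123.5·0.9950 = 131.5 t (target 131.5 t)
  Na2O: 51.65·0.5871 = 30.32 t (target 30.32 t)
Glass mass check: total batch − LOI = 250.0 t (targets for the oxides total 250.0 t; basis as stated: 250.0 t — gaps are rounding artifacts).
Batch total: Σ batch = 271.9 t; LOI removed, Σ of batch·LOI: 21.87 t; as yield: glass ÷ batch → 91.96%.

Revised batch per 250.0 t frit:
  Material A: 70.30 t
  Stock B: 51.65 t
  Material C: 26.47 t
  Component E: 123.5 t
Total batch = 271.9 t; LOI loss = 21.87 t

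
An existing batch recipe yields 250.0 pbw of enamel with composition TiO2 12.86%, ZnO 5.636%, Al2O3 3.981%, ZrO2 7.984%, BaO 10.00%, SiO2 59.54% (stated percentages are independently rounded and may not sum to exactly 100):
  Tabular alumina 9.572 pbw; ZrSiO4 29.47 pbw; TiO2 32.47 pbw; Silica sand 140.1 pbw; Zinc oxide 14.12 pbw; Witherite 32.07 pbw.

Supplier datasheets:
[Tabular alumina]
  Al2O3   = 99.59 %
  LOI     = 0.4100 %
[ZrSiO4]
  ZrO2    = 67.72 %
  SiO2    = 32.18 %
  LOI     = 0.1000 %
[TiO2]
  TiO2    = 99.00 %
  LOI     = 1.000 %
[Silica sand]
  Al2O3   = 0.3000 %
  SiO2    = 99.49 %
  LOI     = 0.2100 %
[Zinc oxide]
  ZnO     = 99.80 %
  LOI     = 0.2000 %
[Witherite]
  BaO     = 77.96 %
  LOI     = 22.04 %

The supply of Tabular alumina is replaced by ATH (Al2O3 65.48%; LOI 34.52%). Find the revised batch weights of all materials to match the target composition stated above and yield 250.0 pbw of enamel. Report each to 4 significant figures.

All internal work keeps full precision through the solve. Mid-chain values are printed with 4-significant-digit rounding in the printout; each reported number carries a single rounding. All derived quantities (totals, six oxide percentages, ignition loss, the yield, net glass mass) are rebuilt from the weighed amounts per 250.0 pbw of glass at full float precision, as they appear in the problem or answer text.
Oxide mass targets, per 250.0 pbw enamel:
  TiO2: 12.86% × 250.0 = 32.15 pbw
  ZnO: 5.636% × 250.0 = 14.09 pbw
  Al2O3: 3.981% × 250.0 = 9.952 pbw
  ZrO2: 7.984% × 250.0 = 19.96 pbw
  BaO: 10.00% × 250.0 = 25.00 pbw
  SiO2: 59.54% × 250.0 = 148.8 pbw
Verifying the oxide balance with the batch weights as given, relative to the basis at hand (sums match the target masses inside rounding margins):
  TiO2: 32.47·0.9900 = 32.15 pbw (target 32.15 pbw)
  ZnO: 14.12·0.9980 = 14.09 pbw (target 14.09 pbw)
  Al2O3: 14.56·0.6548 + 140.1·0.003000 = 9.954 pbw (target 9.952 pbw)
  ZrO2: 29.47·0.6772 = 19.96 pbw (target 19.96 pbw)
  BaO: 32.07·0.7796 = 25.00 pbw (target 25.00 pbw)
  SiO2: 29.47·0.3218 + 140.1·0.9949 = 148.9 pbw (target 148.8 pbw)
The glass-mass cross-check: total charge less LOI = 250.0 pbw (targets for the oxides total 250.0 pbw; basis as stated: 250.0 pbw — a pure rounding effect).
Batch grand total — Σ batch = 262.8 pbw; ignition loss, Σ(batch × LOI) = 12.77 pbw; yield, glass over the total, = 95.14%.

Revised batch per 250.0 pbw enamel:
  ATH: 14.56 pbw
  ZrSiO4: 29.47 pbw
  TiO2: 32.47 pbw
  Silica sand: 140.1 pbw
  Zinc oxide: 14.12 pbw
  Witherite: 32.07 pbw
Total batch = 262.8 pbw; LOI loss = 12.77 pbw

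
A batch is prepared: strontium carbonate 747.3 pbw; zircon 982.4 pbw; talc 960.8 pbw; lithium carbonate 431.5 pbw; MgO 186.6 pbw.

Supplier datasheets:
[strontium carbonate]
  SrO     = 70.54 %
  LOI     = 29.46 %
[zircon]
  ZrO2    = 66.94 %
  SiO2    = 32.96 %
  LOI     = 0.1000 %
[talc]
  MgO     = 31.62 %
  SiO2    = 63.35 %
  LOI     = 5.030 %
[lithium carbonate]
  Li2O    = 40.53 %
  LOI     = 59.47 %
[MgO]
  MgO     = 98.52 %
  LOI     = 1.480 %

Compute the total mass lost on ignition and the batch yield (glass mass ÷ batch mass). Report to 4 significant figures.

Each numeric step carries full precision from first step to last; rounding to four significant digits governs each in-between result as displayed; a single rounding produces every reported number — the derived quantities (the five compositions, totals, ignition loss, glass mass, yield) are recomputed starting from the weights on 2780 pbw of glass at full precision as given in the problem or answer text.
Material-by-material LOI:
  strontium carbonate: 747.3 × 0.2946 = 220.2 pbw
  zircon: 982.4 × 0.001000 = 0.9824 pbw
  talc: 960.8 × 0.05030 = 48.33 pbw
  lithium carbonate: 431.5 × 0.5947 = 256.6 pbw
  MgO: 186.6 × 0.01480 = 2.762 pbw
Total LOI = 528.8 pbw
Glass = batch − LOI = 3309 − 528.8 = 2780 pbw

LOI loss = 528.8 pbw; glass = 2780 pbw; yield = 84.02%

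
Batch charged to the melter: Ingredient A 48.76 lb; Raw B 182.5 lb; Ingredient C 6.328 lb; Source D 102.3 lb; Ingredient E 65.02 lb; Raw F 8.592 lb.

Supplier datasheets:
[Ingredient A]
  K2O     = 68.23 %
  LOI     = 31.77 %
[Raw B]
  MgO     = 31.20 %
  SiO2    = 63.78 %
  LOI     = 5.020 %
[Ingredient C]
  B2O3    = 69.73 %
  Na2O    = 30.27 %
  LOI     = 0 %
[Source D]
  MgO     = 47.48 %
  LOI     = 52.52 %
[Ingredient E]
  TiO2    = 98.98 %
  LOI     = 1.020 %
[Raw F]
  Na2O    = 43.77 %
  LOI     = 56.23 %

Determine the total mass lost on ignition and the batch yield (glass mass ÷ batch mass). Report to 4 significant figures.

LOI loss = 83.87 lb; glass = 329.6 lb; yield = 79.72%

The whole derivation maintains exact precision through every step. Working values appear, rounded to four significant digits, within the worked lines — a single rounding completes every reported result — the derived quantities (the totals, six oxide percentages, LOI, yield, net glass mass) are rebuilt at full float precision using the weight values per 329.6 lb of glass as set out in problem or answer.
Per-material ignition loss:
  Ingredient A: 48.76 × 0.3177 = 15.49 lb
  Raw B: 182.5 × 0.05020 = 9.162 lb
  Ingredient C: 6.328 × 0 = 0 lb
  Source D: 102.3 × 0.5252 = 53.73 lb
  Ingredient E: 65.02 × 0.01020 = 0.6632 lb
  Raw F: 8.592 × 0.5623 = 4.831 lb
Total LOI = 83.87 lb
Glass = batch − LOI = 413.5 − 83.87 = 329.6 lb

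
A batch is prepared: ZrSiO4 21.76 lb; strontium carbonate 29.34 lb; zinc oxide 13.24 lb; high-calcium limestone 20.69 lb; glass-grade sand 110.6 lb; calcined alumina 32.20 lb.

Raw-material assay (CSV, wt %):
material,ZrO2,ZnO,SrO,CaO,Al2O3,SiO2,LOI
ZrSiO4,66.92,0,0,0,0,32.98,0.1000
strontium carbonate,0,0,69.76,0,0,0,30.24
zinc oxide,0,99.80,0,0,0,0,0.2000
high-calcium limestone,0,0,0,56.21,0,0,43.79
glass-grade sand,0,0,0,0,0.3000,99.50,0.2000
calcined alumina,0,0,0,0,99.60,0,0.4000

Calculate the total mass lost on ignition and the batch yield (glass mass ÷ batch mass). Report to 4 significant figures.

LOI loss = 18.33 lb; glass = 209.5 lb; yield = 91.95%

In-progress results are shown with 4-significant-figure rounding in the printout. The whole derivation runs at full float precision in every operation; every reported result takes exactly one rounding. All derived quantities are computed from the batch weights for 209.5 lb of glass at full float precision (the yield, LOI, glass mass, the six compositions, the totals) as set out in the problem or answer text.
Material-by-material LOI:
  ZrSiO4: 21.76 × 0.001000 = 0.02176 lb
  strontium carbonate: 29.34 × 0.3024 = 8.872 lb
  zinc oxide: 13.24 × 0.002000 = 0.02648 lb
  high-calcium limestone: 20.69 × 0.4379 = 9.060 lb
  glass-grade sand: 110.6 × 0.002000 = 0.2212 lb
  calcined alumina: 32.20 × 0.004000 = 0.1288 lb
Total LOI = 18.33 lb
Glass = batch − LOI = 227.8 − 18.33 = 209.5 lb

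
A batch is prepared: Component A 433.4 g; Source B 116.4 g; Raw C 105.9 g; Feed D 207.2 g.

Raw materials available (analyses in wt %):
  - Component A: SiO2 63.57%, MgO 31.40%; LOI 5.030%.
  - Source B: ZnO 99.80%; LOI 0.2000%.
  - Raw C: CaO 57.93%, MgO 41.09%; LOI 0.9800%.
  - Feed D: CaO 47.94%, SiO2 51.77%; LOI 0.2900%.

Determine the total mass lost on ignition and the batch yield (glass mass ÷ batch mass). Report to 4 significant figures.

LOI loss = 23.67 g; glass = 839.2 g; yield = 97.26%

Full float precision is maintained in every operation; mid-chain values appear, rounded to 4 significant digits, in the printout; a single rounding finalizes each reported value — the derived quantities are computed using the weight values at 839.2 g of glass at full float precision (the yield, LOI, glass mass, four oxide percentages, the totals), as they appear in the problem or the answer.
Material-by-material LOI:
  Component A: 433.4 × 0.05030 = 21.80 g
  Source B: 116.4 × 0.002000 = 0.2328 g
  Raw C: 105.9 × 0.009800 = 1.038 g
  Feed D: 207.2 × 0.002900 = 0.6009 g
Total LOI = 23.67 g
Glass = batch − LOI = 862.9 − 23.67 = 839.2 g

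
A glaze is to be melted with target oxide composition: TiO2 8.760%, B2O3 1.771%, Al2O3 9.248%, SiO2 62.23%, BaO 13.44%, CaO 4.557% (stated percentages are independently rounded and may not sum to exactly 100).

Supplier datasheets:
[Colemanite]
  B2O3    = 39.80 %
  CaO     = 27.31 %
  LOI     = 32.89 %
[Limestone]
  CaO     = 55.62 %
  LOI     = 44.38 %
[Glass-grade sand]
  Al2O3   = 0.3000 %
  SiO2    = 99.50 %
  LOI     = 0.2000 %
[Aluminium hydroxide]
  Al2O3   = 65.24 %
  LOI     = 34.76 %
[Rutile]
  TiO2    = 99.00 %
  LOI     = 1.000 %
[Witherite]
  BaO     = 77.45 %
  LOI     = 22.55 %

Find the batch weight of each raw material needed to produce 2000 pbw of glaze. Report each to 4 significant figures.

Batch per 2000 pbw glaze:
  Colemanite: 88.99 pbw
  Limestone: 120.2 pbw
  Glass-grade sand: 1251 pbw
  Aluminium hydroxide: 277.8 pbw
  Rutile: 177.0 pbw
  Witherite: 347.1 pbw
Total batch = 2262 pbw; LOI loss = 261.7 pbw; yield = 88.43%

Every computation maintains full float precision all the way through; the intermediate values appear rounded to 4 significant figures across the worked steps; exactly one rounding goes into each reported figure; the derived quantities (yield, net glass mass, the totals, ignition loss, six oxide percentages) are computed from the weighed amounts at 2000 pbw of glass at exact precision, as quoted within the question or the answer.
The oxide mass targets at 2000 pbw glaze:
  TiO2: 8.760% × 2000 = 175.2 pbw
  B2O3: 1.771% × 2000 = 35.42 pbw
  Al2O3: 9.248% × 2000 = 185.0 pbw
  SiO2: 62.23% × 2000 = 1245 pbw
  BaO: 13.44% × 2000 = 268.8 pbw
  CaO: 4.557% × 2000 = 91.14 pbw
Sums-versus-targets review on the weights just shown, at the basis given (sum by sum, the targets are met inside rounding margins):
  TiO2: 177.0·0.9900 = 175.2 pbw (target 175.2 pbw)
  B2O3: 88.99·0.3980 = 35.42 pbw (target 35.42 pbw)
  Al2O3: 1251·0.003000 + 277.8·0.6524 = 185.0 pbw (target 185.0 pbw)
  SiO2: 1251·0.9950 = 1245 pbw (target 1245 pbw)
  BaO: 347.1·0.7745 = 268.8 pbw (target 268.8 pbw)
  CaO: 88.99·0.2731 + 120.2·0.5562 = 91.16 pbw (target 91.14 pbw)
Glass-mass closure: total batch − LOI = 2000 pbw (targets for the oxides total 2000 pbw; the stated basis being 2000 pbw — deltas are rounding alone).
Whole-batch sum: Σ batch = 2262 pbw; Σ batch·LOI gives LOI loss = 261.7 pbw; the yield ratio, glass ÷ batch: 88.43%.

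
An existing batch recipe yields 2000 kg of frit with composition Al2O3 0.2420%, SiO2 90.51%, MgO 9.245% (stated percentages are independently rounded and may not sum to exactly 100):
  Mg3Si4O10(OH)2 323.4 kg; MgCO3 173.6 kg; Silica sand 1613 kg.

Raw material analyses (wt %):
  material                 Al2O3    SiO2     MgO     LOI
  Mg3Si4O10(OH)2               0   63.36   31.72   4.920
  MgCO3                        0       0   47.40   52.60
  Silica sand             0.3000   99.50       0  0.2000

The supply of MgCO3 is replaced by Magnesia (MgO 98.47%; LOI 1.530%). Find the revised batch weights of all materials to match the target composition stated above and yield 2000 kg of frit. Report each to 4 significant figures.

The working math runs at exact precision through the solve — intermediates are printed (rounded to 4 significant figures) within the worked lines; every reported number is rounded just once; the derived quantities, which include totals, net glass mass, LOI, three oxide percentages, the yield, are rebuilt at full precision, as given in the problem or answer text, using the weight values on 2000 kg of glass.
The oxide mass targets at 2000 kg frit:
  Al2O3: 0.2420% × 2000 = 4.840 kg
  SiO2: 90.51% × 2000 = 1810 kg
  MgO: 9.245% × 2000 = 184.9 kg
Checking each oxide sum using the reported weights, against the basis in use (sums match the target masses once rounding is allowed for):
  Al2O3: 1613·0.003000 = 4.839 kg (target 4.840 kg)
  SiO2: 323.4·0.6336 + 1613·0.9950 = 1810 kg (target 1810 kg)
  MgO: 323.4·0.3172 + 83.58·0.9847 = 184.9 kg (target 184.9 kg)
Auditing the glass mass value: net batch after ignition = 2000 kg (oxide target masses add up to 2000 kg; versus the stated basis of 2000 kg — any gap is answer rounding).
Adding the batch up: Σ batch = 2020 kg; loss to ignition Σ batch·LOI = 20.42 kg; the yield ratio, glass ÷ batch: 98.99%.

Revised batch per 2000 kg frit:
  Mg3Si4O10(OH)2: 323.4 kg
  Magnesia: 83.58 kg
  Silica sand: 1613 kg
Total batch = 2020 kg; LOI loss = 20.42 kg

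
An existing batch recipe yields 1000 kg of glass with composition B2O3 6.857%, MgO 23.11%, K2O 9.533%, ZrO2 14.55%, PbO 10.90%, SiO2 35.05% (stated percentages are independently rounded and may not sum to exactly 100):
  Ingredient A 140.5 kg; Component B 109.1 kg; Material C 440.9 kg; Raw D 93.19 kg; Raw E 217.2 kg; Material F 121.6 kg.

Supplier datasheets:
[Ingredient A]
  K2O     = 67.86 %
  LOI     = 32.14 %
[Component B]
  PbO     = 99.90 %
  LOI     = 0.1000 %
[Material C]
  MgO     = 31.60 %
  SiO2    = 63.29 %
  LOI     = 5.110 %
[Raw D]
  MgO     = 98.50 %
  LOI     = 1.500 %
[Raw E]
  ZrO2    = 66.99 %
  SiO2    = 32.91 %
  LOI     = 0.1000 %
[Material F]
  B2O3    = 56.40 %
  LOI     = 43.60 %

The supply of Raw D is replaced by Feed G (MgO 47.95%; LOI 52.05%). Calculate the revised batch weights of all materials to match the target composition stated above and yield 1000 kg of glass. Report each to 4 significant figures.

Revised batch per 1000 kg glass:
  Ingredient A: 140.5 kg
  Component B: 109.1 kg
  Material C: 440.9 kg
  Feed G: 191.4 kg
  Raw E: 217.2 kg
  Material F: 121.6 kg
Total batch = 1221 kg; LOI loss = 220.7 kg

The intermediate values are displayed, with 4-significant-figure rounding, in the working — all arithmetic carries full float precision at all times — exactly one rounding lands on every reported value — derived quantities (ignition loss, the totals, six oxide percentages, glass mass, the yield) are re-derived in full precision from the weighed amounts for 1000 kg of glass as quoted within the problem or answer text.
Oxide-by-oxide targets in 1000 kg glass:
  B2O3: 6.857% × 1000 = 68.57 kg
  MgO: 23.11% × 1000 = 231.1 kg
  K2O: 9.533% × 1000 = 95.33 kg
  ZrO2: 14.55% × 1000 = 145.5 kg
  PbO: 10.90% × 1000 = 109.0 kg
  SiO2: 35.05% × 1000 = 350.5 kg
Checking each oxide sum using the reported weights, relative to the basis at hand (summed amounts equal target values net of answer rounding effects):
  B2O3: 121.6·0.5640 = 68.58 kg (target 68.57 kg)
  MgO: 440.9·0.3160 + 191.4·0.4795 = 231.1 kg (target 231.1 kg)
  K2O: 140.5·0.6786 = 95.34 kg (target 95.33 kg)
  ZrO2: 217.2·0.6699 = 145.5 kg (target 145.5 kg)
  PbO: 109.1·0.9990 = 109.0 kg (target 109.0 kg)
  SiO2: 440.9·0.6329 + 217.2·0.3291 = 350.5 kg (target 350.5 kg)
Consistency of the glass mass: total batch − LOI = 1000 kg (oxide target masses add up to 1000 kg; versus the stated basis of 1000 kg — differing by rounding only).
Total batch = Σ batch = 1221 kg; Σ batch·LOI gives LOI loss = 220.7 kg; yield = glass ÷ total batch = 81.92%.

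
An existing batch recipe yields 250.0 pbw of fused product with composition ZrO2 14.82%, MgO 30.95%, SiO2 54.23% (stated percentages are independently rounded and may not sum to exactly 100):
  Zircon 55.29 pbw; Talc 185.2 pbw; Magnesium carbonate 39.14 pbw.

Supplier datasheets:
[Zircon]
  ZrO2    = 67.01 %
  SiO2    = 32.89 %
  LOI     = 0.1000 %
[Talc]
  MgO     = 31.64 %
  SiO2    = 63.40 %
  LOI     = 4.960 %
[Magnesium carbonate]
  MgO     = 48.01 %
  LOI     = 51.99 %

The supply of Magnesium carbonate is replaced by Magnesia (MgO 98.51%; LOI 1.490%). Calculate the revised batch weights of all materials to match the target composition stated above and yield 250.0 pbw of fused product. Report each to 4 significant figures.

Revised batch per 250.0 pbw fused product:
  Zircon: 55.29 pbw
  Talc: 185.2 pbw
  Magnesia: 19.08 pbw
Total batch = 259.6 pbw; LOI loss = 9.526 pbw

Rounding to 4 significant figures extends to each in-between result as displayed — the whole derivation runs at full float precision at each step. A single rounding produces every reported value. The derived quantities, which include LOI, yield, the totals, three oxide percentages, net glass mass, are recomputed in full float precision, as they appear in either problem or answer, using the weight values at 250.0 pbw of glass.
Oxide-by-oxide targets in 250.0 pbw fused product:
  ZrO2: 14.82% × 250.0 = 37.05 pbw
  MgO: 30.95% × 250.0 = 77.38 pbw
  SiO2: 54.23% × 250.0 = 135.6 pbw
Oxide-by-oxide audit given the weights on record, against the basis in use (delivered sums recover each target exact up to rounding of places):
  ZrO2: 55.29·0.6701 = 37.05 pbw (target 37.05 pbw)
  MgO: 185.2·0.3164 + 19.08·0.9851 = 77.39 pbw (target 77.38 pbw)
  SiO2: 55.29·0.3289 + 185.2·0.6340 = 135.6 pbw (target 135.6 pbw)
The glass-mass cross-check: the batch minus its LOI: 250.0 pbw (per-oxide target masses sum to 250.0 pbw; the stated basis being 250.0 pbw — differing by rounding only).
Whole-batch sum: Σ batch = 259.6 pbw; ignition loss, Σ(batch × LOI) = 9.526 pbw; yield, glass over the total, = 96.33%.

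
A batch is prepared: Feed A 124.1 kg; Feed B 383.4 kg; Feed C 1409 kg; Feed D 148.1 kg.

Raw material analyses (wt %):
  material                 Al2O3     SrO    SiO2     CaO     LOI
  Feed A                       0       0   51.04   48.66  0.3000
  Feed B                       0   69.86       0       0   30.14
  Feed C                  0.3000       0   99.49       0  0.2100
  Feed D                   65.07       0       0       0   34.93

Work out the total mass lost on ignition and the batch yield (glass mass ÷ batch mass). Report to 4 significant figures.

LOI loss = 170.6 kg; glass = 1894 kg; yield = 91.74%

Intermediates appear rounded off to 4 significant figures as written; full precision is maintained at all times — each reported value takes exactly one rounding; all derived quantities, which include totals, four oxide percentages, yield, LOI, glass mass, are re-derived at full precision, as set out in question or answer, from the weighed amounts for 1894 kg of glass.
Material-by-material LOI:
  Feed A: 124.1 × 0.003000 = 0.3723 kg
  Feed B: 383.4 × 0.3014 = 115.6 kg
  Feed C: 1409 × 0.002100 = 2.959 kg
  Feed D: 148.1 × 0.3493 = 51.73 kg
Total LOI = 170.6 kg
Glass = batch − LOI = 2065 − 170.6 = 1894 kg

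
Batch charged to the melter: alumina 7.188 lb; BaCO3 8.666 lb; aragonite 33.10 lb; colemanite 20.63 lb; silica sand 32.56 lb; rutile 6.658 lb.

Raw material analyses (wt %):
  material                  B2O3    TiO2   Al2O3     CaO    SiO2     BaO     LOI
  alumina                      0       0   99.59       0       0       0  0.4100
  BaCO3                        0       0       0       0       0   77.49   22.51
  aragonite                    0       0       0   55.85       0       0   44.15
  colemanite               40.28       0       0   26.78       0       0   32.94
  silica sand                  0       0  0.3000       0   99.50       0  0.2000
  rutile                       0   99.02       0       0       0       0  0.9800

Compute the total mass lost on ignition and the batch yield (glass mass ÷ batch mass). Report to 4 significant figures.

LOI loss = 23.52 lb; glass = 85.28 lb; yield = 78.38%

Each numeric step holds full float precision in every operation — intermediates appear rounded to 4 significant digits within the worked lines. A single rounding produces each reported figure. The derived quantities are rebuilt using the weight values at 85.28 lb of glass at full float precision (ignition loss, the totals, the six compositions, yield, net glass mass), precisely as stated by question or answer.
Ignition loss by material:
  alumina: 7.188 × 0.004100 = 0.02947 lb
  BaCO3: 8.666 × 0.2251 = 1.951 lb
  aragonite: 33.10 × 0.4415 = 14.61 lb
  colemanite: 20.63 × 0.3294 = 6.796 lb
  silica sand: 32.56 × 0.002000 = 0.06512 lb
  rutile: 6.658 × 0.009800 = 0.06525 lb
Total LOI = 23.52 lb
Glass = batch − LOI = 108.8 − 23.52 = 85.28 lb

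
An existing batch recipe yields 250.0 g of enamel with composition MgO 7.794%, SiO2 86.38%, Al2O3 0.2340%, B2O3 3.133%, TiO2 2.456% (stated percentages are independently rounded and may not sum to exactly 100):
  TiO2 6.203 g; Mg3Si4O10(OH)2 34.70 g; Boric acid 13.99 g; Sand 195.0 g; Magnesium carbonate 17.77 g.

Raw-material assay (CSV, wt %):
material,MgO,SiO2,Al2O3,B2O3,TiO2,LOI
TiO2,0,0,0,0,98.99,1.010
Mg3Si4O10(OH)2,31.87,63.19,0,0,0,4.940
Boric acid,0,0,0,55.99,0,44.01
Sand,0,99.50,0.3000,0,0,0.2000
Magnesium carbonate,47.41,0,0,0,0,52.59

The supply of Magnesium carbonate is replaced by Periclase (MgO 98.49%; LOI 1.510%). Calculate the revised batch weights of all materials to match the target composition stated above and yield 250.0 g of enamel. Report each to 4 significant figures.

Revised batch per 250.0 g enamel:
  TiO2: 6.203 g
  Mg3Si4O10(OH)2: 34.70 g
  Boric acid: 13.99 g
  Sand: 195.0 g
  Periclase: 8.556 g
Total batch = 258.4 g; LOI loss = 8.453 g

The working math runs at full float precision at each step. Values along the way are displayed rounded to 4 significant figures across the worked steps. Each reported figure is rounded once only — the derived quantities (yield, ignition loss, five oxide percentages, glass mass, the totals) are re-derived using the weight values per 250.0 g of glass in exact precision exactly as shown in the problem or the answer.
Per-oxide target masses for 250.0 g enamel:
  MgO: 7.794% × 250.0 = 19.48 g
  SiO2: 86.38% × 250.0 = 216.0 g
  Al2O3: 0.2340% × 250.0 = 0.5850 g
  B2O3: 3.133% × 250.0 = 7.832 g
  TiO2: 2.456% × 250.0 = 6.140 g
Oxide-by-oxide audit with the batch weights as given, versus the basis set out (oxide sums agree with the targets up to rounding of the answer):
  MgO: 34.70·0.3187 + 8.556·0.9849 = 19.49 g (target 19.48 g)
  SiO2: 34.70·0.6319 + 195.0·0.9950 = 216.0 g (target 216.0 g)
  Al2O3: 195.0·0.003000 = 0.5850 g (target 0.5850 g)
  B2O3: 13.99·0.5599 = 7.833 g (target 7.832 g)
  TiO2: 6.203·0.9899 = 6.140 g (target 6.140 g)
Glass-mass closure: the batch minus its LOI: 250.0 g (per-oxide target masses sum to 250.0 g; against the stated basis, 250.0 g — differing by rounding only).
Batch total: Σ batch = 258.4 g; the LOI term Σ batch·LOI equals 8.453 g; the yield ratio, glass ÷ batch: 96.73%.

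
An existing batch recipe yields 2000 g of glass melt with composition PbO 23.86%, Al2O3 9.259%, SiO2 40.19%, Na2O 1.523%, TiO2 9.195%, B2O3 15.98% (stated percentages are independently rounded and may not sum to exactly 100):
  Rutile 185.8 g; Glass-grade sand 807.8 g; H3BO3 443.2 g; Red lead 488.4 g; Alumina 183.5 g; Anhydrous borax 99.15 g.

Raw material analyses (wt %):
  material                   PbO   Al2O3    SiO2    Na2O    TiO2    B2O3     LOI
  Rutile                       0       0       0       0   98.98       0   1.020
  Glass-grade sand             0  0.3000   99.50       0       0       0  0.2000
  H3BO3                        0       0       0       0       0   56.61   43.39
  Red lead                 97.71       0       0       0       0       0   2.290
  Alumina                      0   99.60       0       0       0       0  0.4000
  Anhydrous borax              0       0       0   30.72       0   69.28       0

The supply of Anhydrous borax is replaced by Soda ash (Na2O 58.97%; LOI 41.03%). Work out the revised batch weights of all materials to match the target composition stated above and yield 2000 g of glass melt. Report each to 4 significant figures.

Working values are displayed rounded off to 4 significant figures within the worked lines. Full precision is carried throughout — each reported value is rounded only once. The derived quantities (the totals, ignition loss, the six compositions, the yield, glass mass) are computed using the weight values per 2000 g of glass in exact precision, exactly as shown in the problem or the answer.
Target masses of each oxide per 2000 g glass melt:
  PbO: 23.86% × 2000 = 477.2 g
  Al2O3: 9.259% × 2000 = 185.2 g
  SiO2: 40.19% × 2000 = 803.8 g
  Na2O: 1.523% × 2000 = 30.46 g
  TiO2: 9.195% × 2000 = 183.9 g
  B2O3: 15.98% × 2000 = 319.6 g
Oxide-by-oxide audit given the weights on record, on the stated basis (sums match the target masses within answer rounding):
  PbO: 488.4·0.9771 = 477.2 g (target 477.2 g)
  Al2O3: 807.8·0.003000 + 183.5·0.9960 = 185.2 g (target 185.2 g)
  SiO2: 807.8·0.9950 = 803.8 g (target 803.8 g)
  Na2O: 51.65·0.5897 = 30.46 g (target 30.46 g)
  TiO2: 185.8·0.9898 = 183.9 g (target 183.9 g)
  B2O3: 564.6·0.5661 = 319.6 g (target 319.6 g)
Glass-mass bookkeeping: batch Σ − ignition loss = 2000 g (per-oxide target masses sum to 2000 g; basis as stated: 2000 g — any gap is answer rounding).
Adding the batch up: Σ batch = 2282 g; LOI loss = Σ batch·LOI = 281.6 g; yield, glass over the total, = 87.66%.

Revised batch per 2000 g glass melt:
  Rutile: 185.8 g
  Glass-grade sand: 807.8 g
  H3BO3: 564.6 g
  Red lead: 488.4 g
  Alumina: 183.5 g
  Soda ash: 51.65 g
Total batch = 2282 g; LOI loss = 281.6 g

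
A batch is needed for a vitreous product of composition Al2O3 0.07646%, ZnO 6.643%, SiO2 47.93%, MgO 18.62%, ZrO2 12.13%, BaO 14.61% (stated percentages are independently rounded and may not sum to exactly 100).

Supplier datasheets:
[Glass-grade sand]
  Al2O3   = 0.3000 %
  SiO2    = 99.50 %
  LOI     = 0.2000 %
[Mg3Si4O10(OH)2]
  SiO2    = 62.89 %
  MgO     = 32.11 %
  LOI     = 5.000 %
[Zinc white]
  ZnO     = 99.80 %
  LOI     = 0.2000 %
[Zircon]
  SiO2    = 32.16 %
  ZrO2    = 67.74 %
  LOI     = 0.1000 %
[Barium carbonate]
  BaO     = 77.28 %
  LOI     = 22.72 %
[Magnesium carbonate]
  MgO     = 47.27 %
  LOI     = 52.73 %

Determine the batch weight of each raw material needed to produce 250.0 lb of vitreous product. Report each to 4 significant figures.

Exact precision is held at every stage; working values appear, rounded to 4 significant figures, between the steps — each reported result undergoes a single rounding; all derived quantities are re-derived at full float precision (the six compositions, totals, LOI, yield, glass mass) starting from the weights on 250.0 lb of glass exactly as shown in problem or answer.
Oxide mass targets, per 250.0 lb vitreous product:
  Al2O3: 0.07646% × 250.0 = 0.1911 lb
  ZnO: 6.643% × 250.0 = 16.61 lb
  SiO2: 47.93% × 250.0 = 119.8 lb
  MgO: 18.62% × 250.0 = 46.55 lb
  ZrO2: 12.13% × 250.0 = 30.32 lb
  BaO: 14.61% × 250.0 = 36.52 lb
Balance tally, oxide-wise, using the reported weights, under the basis named above (sum by sum, the targets are met once rounding is allowed for):
  Al2O3: 63.72·0.003000 = 0.1912 lb (target 0.1911 lb)
  ZnO: 16.64·0.9980 = 16.61 lb (target 16.61 lb)
  SiO2: 63.72·0.9950 + 66.83·0.6289 + 44.77·0.3216 = 119.8 lb (target 119.8 lb)
  MgO: 66.83·0.3211 + 53.08·0.4727 = 46.55 lb (target 46.55 lb)
  ZrO2: 44.77·0.6774 = 30.33 lb (target 30.32 lb)
  BaO: 47.26·0.7728 = 36.52 lb (target 36.52 lb)
Glass-mass closure: total batch − LOI = 250.0 lb (the Σ of target masses is 250.0 lb; the stated basis being 250.0 lb — gaps are rounding artifacts).
Adding the batch up: Σ batch = 292.3 lb; loss to ignition Σ batch·LOI = 42.27 lb; the yield ratio, glass ÷ batch: 85.54%.

Batch per 250.0 lb vitreous product:
  Glass-grade sand: 63.72 lb
  Mg3Si4O10(OH)2: 66.83 lb
  Zinc white: 16.64 lb
  Zircon: 44.77 lb
  Barium carbonate: 47.26 lb
  Magnesium carbonate: 53.08 lb
Total batch = 292.3 lb; LOI loss = 42.27 lb; yield = 85.54%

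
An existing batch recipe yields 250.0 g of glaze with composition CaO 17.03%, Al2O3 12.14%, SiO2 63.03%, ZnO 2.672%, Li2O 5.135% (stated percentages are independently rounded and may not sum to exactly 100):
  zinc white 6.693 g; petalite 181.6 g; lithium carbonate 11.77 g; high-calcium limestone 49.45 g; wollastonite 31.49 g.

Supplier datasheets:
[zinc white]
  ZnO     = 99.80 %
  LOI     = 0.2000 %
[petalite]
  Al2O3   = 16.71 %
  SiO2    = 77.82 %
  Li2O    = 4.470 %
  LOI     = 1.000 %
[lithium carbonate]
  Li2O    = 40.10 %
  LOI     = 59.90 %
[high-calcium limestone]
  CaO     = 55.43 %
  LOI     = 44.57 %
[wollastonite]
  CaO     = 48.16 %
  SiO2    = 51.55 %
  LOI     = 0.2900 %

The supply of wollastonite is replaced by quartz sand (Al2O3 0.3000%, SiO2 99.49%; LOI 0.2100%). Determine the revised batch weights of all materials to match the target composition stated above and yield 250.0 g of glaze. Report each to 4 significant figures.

The whole derivation keeps full precision throughout; mid-chain values are displayed with 4-significant-digit rounding between the steps. Every reported result is rounded just once — all derived quantities are carried in full float precision (five oxide percentages, yield, glass mass, ignition loss, the totals) from the batch weights per 250.0 g of glass, as they appear in either problem or answer.
The oxide mass targets at 250.0 g glaze:
  CaO: 17.03% × 250.0 = 42.58 g
  Al2O3: 12.14% × 250.0 = 30.35 g
  SiO2: 63.03% × 250.0 = 157.6 g
  ZnO: 2.672% × 250.0 = 6.680 g
  Li2O: 5.135% × 250.0 = 12.84 g
Per-oxide balance check given the weights on record, versus the basis set out (sum by sum, the targets are met once rounding is allowed for):
  CaO: 76.81·0.5543 = 42.58 g (target 42.58 g)
  Al2O3: 181.3·0.1671 + 16.55·0.003000 = 30.34 g (target 30.35 g)
  SiO2: 181.3·0.7782 + 16.55·0.9949 = 157.6 g (target 157.6 g)
  ZnO: 6.693·0.9980 = 6.680 g (target 6.680 g)
  Li2O: 181.3·0.04470 + 11.80·0.4010 = 12.84 g (target 12.84 g)
Glass-mass closure: batch total minus LOI = 250.0 g (summing oxide targets gives 250.0 g; the stated basis being 250.0 g — rounding explains the deltas).
Batch grand total — Σ batch = 293.2 g; ignition loss, Σ(batch × LOI) = 43.16 g; the yield ratio, glass ÷ batch: 85.28%.

Revised batch per 250.0 g glaze:
  zinc white: 6.693 g
  petalite: 181.3 g
  lithium carbonate: 11.80 g
  high-calcium limestone: 76.81 g
  quartz sand: 16.55 g
Total batch = 293.2 g; LOI loss = 43.16 g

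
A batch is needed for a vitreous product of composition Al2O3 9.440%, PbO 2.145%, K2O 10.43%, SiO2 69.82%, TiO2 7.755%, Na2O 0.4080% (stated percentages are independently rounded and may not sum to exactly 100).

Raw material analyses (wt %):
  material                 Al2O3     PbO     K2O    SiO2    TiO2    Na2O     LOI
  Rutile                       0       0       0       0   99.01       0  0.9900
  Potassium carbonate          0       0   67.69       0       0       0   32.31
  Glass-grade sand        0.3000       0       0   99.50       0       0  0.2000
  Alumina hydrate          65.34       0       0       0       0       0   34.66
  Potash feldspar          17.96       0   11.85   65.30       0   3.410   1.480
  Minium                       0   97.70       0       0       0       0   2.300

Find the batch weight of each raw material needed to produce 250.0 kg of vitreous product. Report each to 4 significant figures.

All internal work carries full precision from start to finish — working values are shown rounded off to 4 significant digits on the page; every reported value is rounded exactly once; all derived quantities (yield, net glass mass, the totals, six oxide percentages, ignition loss) are carried at exact precision from the weighed amounts for 250.0 kg of glass, as written in question or answer.
The oxide mass targets at 250.0 kg vitreous product:
  Al2O3: 9.440% × 250.0 = 23.60 kg
  PbO: 2.145% × 250.0 = 5.362 kg
  K2O: 10.43% × 250.0 = 26.08 kg
  SiO2: 69.82% × 250.0 = 174.6 kg
  TiO2: 7.755% × 250.0 = 19.39 kg
  Na2O: 0.4080% × 250.0 = 1.020 kg
Mass-balance tally per oxide per the reported batch figures, at the basis given (sum by sum, the targets are met within answer rounding):
  Al2O3: 155.8·0.003000 + 27.18·0.6534 + 29.91·0.1796 = 23.60 kg (target 23.60 kg)
  PbO: 5.489·0.9770 = 5.363 kg (target 5.362 kg)
  K2O: 33.28·0.6769 + 29.91·0.1185 = 26.07 kg (target 26.08 kg)
  SiO2: 155.8·0.9950 + 29.91·0.6530 = 174.6 kg (target 174.6 kg)
  TiO2: 19.58·0.9901 = 19.39 kg (target 19.39 kg)
  Na2O: 29.91·0.03410 = 1.020 kg (target 1.020 kg)
Mass balance on the glass: batch Σ − ignition loss = 250.0 kg (summing oxide targets gives 250.0 kg; stated basis 250.0 kg — differing by rounding only).
Adding the batch up: Σ batch = 271.2 kg; LOI removed, Σ of batch·LOI: 21.25 kg; as yield: glass ÷ batch → 92.17%.

Batch per 250.0 kg vitreous product:
  Rutile: 19.58 kg
  Potassium carbonate: 33.28 kg
  Glass-grade sand: 155.8 kg
  Alumina hydrate: 27.18 kg
  Potash feldspar: 29.91 kg
  Minium: 5.489 kg
Total batch = 271.2 kg; LOI loss = 21.25 kg; yield = 92.17%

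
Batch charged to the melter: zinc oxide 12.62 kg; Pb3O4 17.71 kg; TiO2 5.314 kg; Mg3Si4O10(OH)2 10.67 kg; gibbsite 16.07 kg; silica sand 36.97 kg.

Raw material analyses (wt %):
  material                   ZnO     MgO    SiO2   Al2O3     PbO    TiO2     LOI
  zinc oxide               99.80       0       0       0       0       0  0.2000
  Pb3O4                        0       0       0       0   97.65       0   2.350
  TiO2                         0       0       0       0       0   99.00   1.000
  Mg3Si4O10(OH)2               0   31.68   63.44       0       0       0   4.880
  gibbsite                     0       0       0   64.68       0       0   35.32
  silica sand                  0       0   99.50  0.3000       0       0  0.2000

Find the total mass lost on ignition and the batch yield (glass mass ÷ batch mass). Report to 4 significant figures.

In-progress results appear rounded to four significant figures on the page; each numeric step carries full float precision throughout — a single rounding completes each reported figure. Derived quantities, which include yield, net glass mass, the six compositions, totals, ignition loss, are recomputed in full float precision, as written in the question or the answer, from the weighed amounts at 92.59 kg of glass.
Loss on ignition, line by line:
  zinc oxide: 12.62 × 0.002000 = 0.02524 kg
  Pb3O4: 17.71 × 0.02350 = 0.4162 kg
  TiO2: 5.314 × 0.01000 = 0.05314 kg
  Mg3Si4O10(OH)2: 10.67 × 0.04880 = 0.5207 kg
  gibbsite: 16.07 × 0.3532 = 5.676 kg
  silica sand: 36.97 × 0.002000 = 0.07394 kg
Total LOI = 6.765 kg
Glass = batch − LOI = 99.35 − 6.765 = 92.59 kg

LOI loss = 6.765 kg; glass = 92.59 kg; yield = 93.19%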